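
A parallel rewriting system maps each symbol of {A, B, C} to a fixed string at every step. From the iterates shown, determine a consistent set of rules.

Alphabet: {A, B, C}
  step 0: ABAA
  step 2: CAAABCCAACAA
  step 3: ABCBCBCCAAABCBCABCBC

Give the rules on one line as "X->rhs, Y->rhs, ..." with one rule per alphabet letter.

  step 2 ⇒ step 3: CAAABCCAACAA ⇒ A·BC·BC·BC·CA·A·A·BC·BC·A·BC·BC
    A ↦ BC
    B ↦ CA
    C ↦ A

A->BC, B->CA, C->A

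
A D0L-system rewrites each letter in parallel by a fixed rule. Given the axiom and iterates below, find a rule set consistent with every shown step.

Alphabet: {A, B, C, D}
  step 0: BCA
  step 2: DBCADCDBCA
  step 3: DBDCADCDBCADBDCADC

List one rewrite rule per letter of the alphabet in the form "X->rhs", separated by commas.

A->DC, B->D, C->CA, D->DB

  step 2 ⇒ step 3: DBCADCDBCA ⇒ DB·D·CA·DC·DB·CA·DB·D·CA·DC
    A ↦ DC
    B ↦ D
    C ↦ CA
    D ↦ DB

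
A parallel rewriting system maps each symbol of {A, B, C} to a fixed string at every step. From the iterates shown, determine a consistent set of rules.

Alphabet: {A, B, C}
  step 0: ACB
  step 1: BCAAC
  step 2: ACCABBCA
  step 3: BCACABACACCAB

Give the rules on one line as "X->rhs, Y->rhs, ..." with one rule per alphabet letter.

A->B, B->AC, C->CA

  step 2 ⇒ step 3: ACCABBCA ⇒ B·CA·CA·B·AC·AC·CA·B
    A ↦ B
    B ↦ AC
    C ↦ CA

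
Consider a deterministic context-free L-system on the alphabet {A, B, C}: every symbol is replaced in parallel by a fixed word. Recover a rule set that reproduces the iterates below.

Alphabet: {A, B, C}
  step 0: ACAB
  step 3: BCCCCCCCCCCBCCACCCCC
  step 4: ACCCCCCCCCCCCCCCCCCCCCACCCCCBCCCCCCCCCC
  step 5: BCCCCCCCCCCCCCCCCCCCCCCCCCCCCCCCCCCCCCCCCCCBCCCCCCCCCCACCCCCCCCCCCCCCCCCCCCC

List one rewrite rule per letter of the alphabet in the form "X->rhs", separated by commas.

  step 4 ⇒ step 5: ACCCCCCCCCCCCCCCCCCCCCACCCCCBCCCCCCCCCC ⇒ B·CC·CC·CC·CC·CC·CC·CC·CC·CC·CC·CC·CC·CC·CC·CC·CC·CC·CC·CC·CC·CC·B·CC·CC·CC·CC·CC·AC·CC·CC·CC·CC·CC·CC·CC·CC·CC·CC
    A ↦ B
    B ↦ AC
    C ↦ CC

A->B, B->AC, C->CC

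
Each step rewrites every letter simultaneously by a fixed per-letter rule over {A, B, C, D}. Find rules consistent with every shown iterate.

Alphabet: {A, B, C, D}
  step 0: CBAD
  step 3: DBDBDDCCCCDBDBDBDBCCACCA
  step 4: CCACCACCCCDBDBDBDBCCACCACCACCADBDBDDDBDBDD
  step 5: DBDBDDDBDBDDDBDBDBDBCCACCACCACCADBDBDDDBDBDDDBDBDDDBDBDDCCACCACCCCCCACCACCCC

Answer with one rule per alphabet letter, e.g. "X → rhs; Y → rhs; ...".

A->DD, B->A, C->DB, D->CC

  step 4 ⇒ step 5: CCACCACCCCDBDBDBDBCCACCACCACCADBDBDDDBDBDD ⇒ DB·DB·DD·DB·DB·DD·DB·DB·DB·DB·CC·A·CC·A·CC·A·CC·A·DB·DB·DD·DB·DB·DD·DB·DB·DD·DB·DB·DD·CC·A·CC·A·CC·CC·CC·A·CC·A·CC·CC
    A ↦ DD
    B ↦ A
    C ↦ DB
    D ↦ CC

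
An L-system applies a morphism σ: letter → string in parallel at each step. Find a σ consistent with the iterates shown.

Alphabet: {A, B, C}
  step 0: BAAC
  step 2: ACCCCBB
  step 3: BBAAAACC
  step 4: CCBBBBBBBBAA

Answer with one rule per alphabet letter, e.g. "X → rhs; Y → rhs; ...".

  step 3 ⇒ step 4: BBAAAACC ⇒ C·C·BB·BB·BB·BB·A·A
    A ↦ BB
    B ↦ C
    C ↦ A

A->BB, B->C, C->A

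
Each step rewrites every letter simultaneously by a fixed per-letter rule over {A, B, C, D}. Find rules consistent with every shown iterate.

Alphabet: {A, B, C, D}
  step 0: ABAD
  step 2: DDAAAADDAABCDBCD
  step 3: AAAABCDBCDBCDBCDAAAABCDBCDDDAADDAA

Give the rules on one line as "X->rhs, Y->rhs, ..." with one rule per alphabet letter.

A->BCD, B->D, C->D, D->AA

  step 2 ⇒ step 3: DDAAAADDAABCDBCD ⇒ AA·AA·BCD·BCD·BCD·BCD·AA·AA·BCD·BCD·D·D·AA·D·D·AA
    A ↦ BCD
    B ↦ D
    C ↦ D
    D ↦ AA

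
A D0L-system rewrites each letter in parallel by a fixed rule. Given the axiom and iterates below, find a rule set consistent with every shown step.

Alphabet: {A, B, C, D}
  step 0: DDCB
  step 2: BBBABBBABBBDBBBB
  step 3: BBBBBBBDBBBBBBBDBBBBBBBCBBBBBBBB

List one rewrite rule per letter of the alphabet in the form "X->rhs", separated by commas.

A->BD, B->BB, C->BA, D->BC

  step 2 ⇒ step 3: BBBABBBABBBDBBBB ⇒ BB·BB·BB·BD·BB·BB·BB·BD·BB·BB·BB·BC·BB·BB·BB·BB
    A ↦ BD
    B ↦ BB
    D ↦ BC
    C ↦ BA  (constrained at step 0)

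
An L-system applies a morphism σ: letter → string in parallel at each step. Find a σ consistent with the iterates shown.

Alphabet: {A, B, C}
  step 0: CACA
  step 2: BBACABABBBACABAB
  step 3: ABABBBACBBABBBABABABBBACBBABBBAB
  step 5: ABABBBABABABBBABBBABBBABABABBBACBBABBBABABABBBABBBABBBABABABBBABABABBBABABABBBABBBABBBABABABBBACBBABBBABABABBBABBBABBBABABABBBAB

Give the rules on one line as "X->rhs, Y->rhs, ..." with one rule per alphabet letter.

  step 2 ⇒ step 3: BBACABABBBACABAB ⇒ AB·AB·BB·AC·BB·AB·BB·AB·AB·AB·BB·AC·BB·AB·BB·AB
    A ↦ BB
    B ↦ AB
    C ↦ AC

A->BB, B->AB, C->AC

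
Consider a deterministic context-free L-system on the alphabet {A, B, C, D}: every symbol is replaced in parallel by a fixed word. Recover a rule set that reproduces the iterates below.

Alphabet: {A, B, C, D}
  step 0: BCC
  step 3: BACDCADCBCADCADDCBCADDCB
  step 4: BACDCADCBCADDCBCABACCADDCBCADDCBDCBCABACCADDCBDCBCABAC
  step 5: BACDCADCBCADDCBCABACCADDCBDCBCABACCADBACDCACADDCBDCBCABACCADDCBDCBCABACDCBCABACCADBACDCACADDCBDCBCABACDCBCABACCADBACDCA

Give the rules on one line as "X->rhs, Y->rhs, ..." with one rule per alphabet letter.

A->D, B->BAC, C->CA, D->DCB

  step 4 ⇒ step 5: BACDCADCBCADDCBCABACCADDCBCADDCBDCBCABACCADDCBDCBCABAC ⇒ BAC·D·CA·DCB·CA·D·DCB·CA·BAC·CA·D·DCB·DCB·CA·BAC·CA·D·BAC·D·CA·CA·D·DCB·DCB·CA·BAC·CA·D·DCB·DCB·CA·BAC·DCB·CA·BAC·CA·D·BAC·D·CA·CA·D·DCB·DCB·CA·BAC·DCB·CA·BAC·CA·D·BAC·D·CA
    A ↦ D
    B ↦ BAC
    C ↦ CA
    D ↦ DCB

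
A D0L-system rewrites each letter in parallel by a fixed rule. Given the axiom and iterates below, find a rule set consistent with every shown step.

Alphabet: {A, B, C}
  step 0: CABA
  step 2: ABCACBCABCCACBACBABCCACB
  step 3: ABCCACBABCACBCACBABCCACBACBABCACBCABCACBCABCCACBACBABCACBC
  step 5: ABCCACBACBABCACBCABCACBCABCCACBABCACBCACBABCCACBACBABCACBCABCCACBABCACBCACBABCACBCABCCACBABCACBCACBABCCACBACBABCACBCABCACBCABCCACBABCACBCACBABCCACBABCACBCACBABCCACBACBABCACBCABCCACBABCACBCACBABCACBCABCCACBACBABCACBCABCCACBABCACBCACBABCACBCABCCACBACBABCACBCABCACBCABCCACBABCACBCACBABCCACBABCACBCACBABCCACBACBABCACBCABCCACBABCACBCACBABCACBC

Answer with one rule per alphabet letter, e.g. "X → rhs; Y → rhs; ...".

  step 2 ⇒ step 3: ABCACBCABCCACBACBABCCACB ⇒ ABC·C·ACB·ABC·ACB·C·ACB·ABC·C·ACB·ACB·ABC·ACB·C·ABC·ACB·C·ABC·C·ACB·ACB·ABC·ACB·C
    A ↦ ABC
    B ↦ C
    C ↦ ACB

A->ABC, B->C, C->ACB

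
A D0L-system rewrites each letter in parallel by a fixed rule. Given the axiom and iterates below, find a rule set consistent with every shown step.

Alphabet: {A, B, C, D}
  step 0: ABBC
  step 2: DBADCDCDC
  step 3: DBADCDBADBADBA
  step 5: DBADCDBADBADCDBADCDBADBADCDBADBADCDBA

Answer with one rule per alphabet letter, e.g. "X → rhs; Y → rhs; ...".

A->DC, B->A, C->A, D->DB

  step 2 ⇒ step 3: DBADCDCDC ⇒ DB·A·DC·DB·A·DB·A·DB·A
    A ↦ DC
    B ↦ A
    C ↦ A
    D ↦ DB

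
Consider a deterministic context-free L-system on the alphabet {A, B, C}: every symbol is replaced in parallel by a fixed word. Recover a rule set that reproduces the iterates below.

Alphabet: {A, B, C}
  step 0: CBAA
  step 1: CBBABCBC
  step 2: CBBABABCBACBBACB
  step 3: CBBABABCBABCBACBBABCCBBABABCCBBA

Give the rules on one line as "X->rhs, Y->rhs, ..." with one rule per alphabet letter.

A->BC, B->BA, C->CB

  step 2 ⇒ step 3: CBBABABCBACBBACB ⇒ CB·BA·BA·BC·BA·BC·BA·CB·BA·BC·CB·BA·BA·BC·CB·BA
    A ↦ BC
    B ↦ BA
    C ↦ CB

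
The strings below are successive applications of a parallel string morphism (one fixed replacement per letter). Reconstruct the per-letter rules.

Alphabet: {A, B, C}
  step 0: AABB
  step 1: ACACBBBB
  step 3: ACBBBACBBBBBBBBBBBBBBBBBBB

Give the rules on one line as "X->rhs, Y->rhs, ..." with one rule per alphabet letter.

A->AC, B->BB, C->B

  step 0 ⇒ step 1: AABB ⇒ AC·AC·BB·BB
    A ↦ AC
    B ↦ BB
    C ↦ B  (constrained at step 1)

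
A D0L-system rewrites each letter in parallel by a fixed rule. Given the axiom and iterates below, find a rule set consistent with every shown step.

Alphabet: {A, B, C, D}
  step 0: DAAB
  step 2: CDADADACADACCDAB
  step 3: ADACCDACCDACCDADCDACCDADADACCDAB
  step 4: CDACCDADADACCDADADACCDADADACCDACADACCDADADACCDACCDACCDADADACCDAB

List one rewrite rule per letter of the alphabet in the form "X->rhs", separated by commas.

A->CD, B->AB, C->AD, D->AC

  step 3 ⇒ step 4: ADACCDACCDACCDADCDACCDADADACCDAB ⇒ CD·AC·CD·AD·AD·AC·CD·AD·AD·AC·CD·AD·AD·AC·CD·AC·AD·AC·CD·AD·AD·AC·CD·AC·CD·AC·CD·AD·AD·AC·CD·AB
    A ↦ CD
    B ↦ AB
    C ↦ AD
    D ↦ AC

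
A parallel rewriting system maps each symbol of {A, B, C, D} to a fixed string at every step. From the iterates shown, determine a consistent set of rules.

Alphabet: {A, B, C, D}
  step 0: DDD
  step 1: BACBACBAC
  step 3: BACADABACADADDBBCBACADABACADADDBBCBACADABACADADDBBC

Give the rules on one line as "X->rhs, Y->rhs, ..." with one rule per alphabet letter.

  step 0 ⇒ step 1: DDD ⇒ BAC·BAC·BAC
    D ↦ BAC
    A ↦ ADA  (constrained at step 1)
    B ↦ D  (constrained at step 1)
    C ↦ BBC  (constrained at step 1)

A->ADA, B->D, C->BBC, D->BAC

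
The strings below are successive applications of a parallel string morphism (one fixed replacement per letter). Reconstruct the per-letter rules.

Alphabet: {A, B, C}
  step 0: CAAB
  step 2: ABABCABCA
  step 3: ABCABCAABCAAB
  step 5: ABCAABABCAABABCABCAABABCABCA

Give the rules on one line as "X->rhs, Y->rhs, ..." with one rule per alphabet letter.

A->AB, B->C, C->A

  step 2 ⇒ step 3: ABABCABCA ⇒ AB·C·AB·C·A·AB·C·A·AB
    A ↦ AB
    B ↦ C
    C ↦ A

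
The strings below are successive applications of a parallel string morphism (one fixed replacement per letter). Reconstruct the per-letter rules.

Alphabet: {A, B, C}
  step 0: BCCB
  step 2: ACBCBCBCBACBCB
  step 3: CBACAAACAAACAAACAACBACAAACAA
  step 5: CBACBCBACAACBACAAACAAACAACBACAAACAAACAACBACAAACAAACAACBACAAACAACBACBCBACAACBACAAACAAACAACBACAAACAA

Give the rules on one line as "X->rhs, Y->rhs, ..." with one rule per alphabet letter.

A->CB, B->CAA, C->A

  step 2 ⇒ step 3: ACBCBCBCBACBCB ⇒ CB·A·CAA·A·CAA·A·CAA·A·CAA·CB·A·CAA·A·CAA
    A ↦ CB
    B ↦ CAA
    C ↦ A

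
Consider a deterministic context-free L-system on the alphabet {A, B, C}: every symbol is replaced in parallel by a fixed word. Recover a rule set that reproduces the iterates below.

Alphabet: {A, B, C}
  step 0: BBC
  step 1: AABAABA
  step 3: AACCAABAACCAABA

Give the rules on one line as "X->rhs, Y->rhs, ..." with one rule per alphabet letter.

  step 0 ⇒ step 1: BBC ⇒ AAB·AAB·A
    B ↦ AAB
    C ↦ A
    A ↦ C  (constrained at step 1)

A->C, B->AAB, C->A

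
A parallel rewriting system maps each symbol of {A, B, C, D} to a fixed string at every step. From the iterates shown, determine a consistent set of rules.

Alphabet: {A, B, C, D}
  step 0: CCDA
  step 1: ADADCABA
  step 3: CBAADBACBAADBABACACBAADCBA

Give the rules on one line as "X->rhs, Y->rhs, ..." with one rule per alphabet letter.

A->BA, B->C, C->AD, D->CA

  step 0 ⇒ step 1: CCDA ⇒ AD·AD·CA·BA
    A ↦ BA
    C ↦ AD
    D ↦ CA
    B ↦ C  (constrained at step 1)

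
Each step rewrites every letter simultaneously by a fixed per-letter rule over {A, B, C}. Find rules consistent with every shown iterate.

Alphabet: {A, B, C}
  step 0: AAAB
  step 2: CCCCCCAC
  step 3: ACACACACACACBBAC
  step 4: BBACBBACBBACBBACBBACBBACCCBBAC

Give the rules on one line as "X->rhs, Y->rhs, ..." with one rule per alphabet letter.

A->BB, B->C, C->AC

  step 3 ⇒ step 4: ACACACACACACBBAC ⇒ BB·AC·BB·AC·BB·AC·BB·AC·BB·AC·BB·AC·C·C·BB·AC
    A ↦ BB
    B ↦ C
    C ↦ AC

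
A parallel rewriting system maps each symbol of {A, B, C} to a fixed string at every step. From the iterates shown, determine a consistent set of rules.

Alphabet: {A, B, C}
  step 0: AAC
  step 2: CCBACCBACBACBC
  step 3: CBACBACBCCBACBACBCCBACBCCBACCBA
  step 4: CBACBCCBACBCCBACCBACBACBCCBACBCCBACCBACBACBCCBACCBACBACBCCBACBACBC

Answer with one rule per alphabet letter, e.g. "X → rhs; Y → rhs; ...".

  step 3 ⇒ step 4: CBACBACBCCBACBACBCCBACBCCBACCBA ⇒ CBA·C·BC·CBA·C·BC·CBA·C·CBA·CBA·C·BC·CBA·C·BC·CBA·C·CBA·CBA·C·BC·CBA·C·CBA·CBA·C·BC·CBA·CBA·C·BC
    A ↦ BC
    B ↦ C
    C ↦ CBA

A->BC, B->C, C->CBA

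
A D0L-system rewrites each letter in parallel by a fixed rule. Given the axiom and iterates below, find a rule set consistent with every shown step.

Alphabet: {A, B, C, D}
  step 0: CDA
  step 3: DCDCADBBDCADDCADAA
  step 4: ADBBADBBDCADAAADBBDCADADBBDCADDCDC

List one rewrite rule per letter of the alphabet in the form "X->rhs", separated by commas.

  step 3 ⇒ step 4: DCDCADBBDCADDCADAA ⇒ AD·BB·AD·BB·DC·AD·A·A·AD·BB·DC·AD·AD·BB·DC·AD·DC·DC
    A ↦ DC
    B ↦ A
    C ↦ BB
    D ↦ AD

A->DC, B->A, C->BB, D->AD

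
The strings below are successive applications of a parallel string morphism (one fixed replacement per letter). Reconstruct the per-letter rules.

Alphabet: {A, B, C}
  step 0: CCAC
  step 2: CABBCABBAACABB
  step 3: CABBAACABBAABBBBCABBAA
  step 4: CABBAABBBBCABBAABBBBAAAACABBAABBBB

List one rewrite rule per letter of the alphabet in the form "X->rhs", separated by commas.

A->BB, B->A, C->CA

  step 3 ⇒ step 4: CABBAACABBAABBBBCABBAA ⇒ CA·BB·A·A·BB·BB·CA·BB·A·A·BB·BB·A·A·A·A·CA·BB·A·A·BB·BB
    A ↦ BB
    B ↦ A
    C ↦ CA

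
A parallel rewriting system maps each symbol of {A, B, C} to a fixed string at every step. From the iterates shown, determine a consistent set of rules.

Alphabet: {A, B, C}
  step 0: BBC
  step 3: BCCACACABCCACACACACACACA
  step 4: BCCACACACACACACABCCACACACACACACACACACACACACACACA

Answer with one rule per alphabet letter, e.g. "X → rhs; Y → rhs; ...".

A->CA, B->BC, C->CA

  step 3 ⇒ step 4: BCCACACABCCACACACACACACA ⇒ BC·CA·CA·CA·CA·CA·CA·CA·BC·CA·CA·CA·CA·CA·CA·CA·CA·CA·CA·CA·CA·CA·CA·CA
    A ↦ CA
    B ↦ BC
    C ↦ CA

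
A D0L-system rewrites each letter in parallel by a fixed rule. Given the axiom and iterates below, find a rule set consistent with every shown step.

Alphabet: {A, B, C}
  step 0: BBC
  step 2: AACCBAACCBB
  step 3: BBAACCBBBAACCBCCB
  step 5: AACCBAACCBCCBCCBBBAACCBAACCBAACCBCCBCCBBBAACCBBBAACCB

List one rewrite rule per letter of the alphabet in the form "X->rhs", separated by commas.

  step 2 ⇒ step 3: AACCBAACCBB ⇒ B·B·A·A·CCB·B·B·A·A·CCB·CCB
    A ↦ B
    B ↦ CCB
    C ↦ A

A->B, B->CCB, C->A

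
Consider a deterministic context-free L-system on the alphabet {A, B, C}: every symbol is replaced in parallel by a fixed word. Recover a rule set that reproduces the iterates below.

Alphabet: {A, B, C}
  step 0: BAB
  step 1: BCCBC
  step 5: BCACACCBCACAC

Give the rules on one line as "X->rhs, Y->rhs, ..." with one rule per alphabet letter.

  step 0 ⇒ step 1: BAB ⇒ BC·C·BC
    A ↦ C
    B ↦ BC
    C ↦ A  (constrained at step 1)

A->C, B->BC, C->A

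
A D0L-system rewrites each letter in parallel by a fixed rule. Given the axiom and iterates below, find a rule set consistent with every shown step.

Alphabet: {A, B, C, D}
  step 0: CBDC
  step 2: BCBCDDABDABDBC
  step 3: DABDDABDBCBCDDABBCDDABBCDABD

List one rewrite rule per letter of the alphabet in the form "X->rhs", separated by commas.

  step 2 ⇒ step 3: BCBCDDABDABDBC ⇒ DAB·D·DAB·D·BC·BC·D·DAB·BC·D·DAB·BC·DAB·D
    A ↦ D
    B ↦ DAB
    C ↦ D
    D ↦ BC

A->D, B->DAB, C->D, D->BC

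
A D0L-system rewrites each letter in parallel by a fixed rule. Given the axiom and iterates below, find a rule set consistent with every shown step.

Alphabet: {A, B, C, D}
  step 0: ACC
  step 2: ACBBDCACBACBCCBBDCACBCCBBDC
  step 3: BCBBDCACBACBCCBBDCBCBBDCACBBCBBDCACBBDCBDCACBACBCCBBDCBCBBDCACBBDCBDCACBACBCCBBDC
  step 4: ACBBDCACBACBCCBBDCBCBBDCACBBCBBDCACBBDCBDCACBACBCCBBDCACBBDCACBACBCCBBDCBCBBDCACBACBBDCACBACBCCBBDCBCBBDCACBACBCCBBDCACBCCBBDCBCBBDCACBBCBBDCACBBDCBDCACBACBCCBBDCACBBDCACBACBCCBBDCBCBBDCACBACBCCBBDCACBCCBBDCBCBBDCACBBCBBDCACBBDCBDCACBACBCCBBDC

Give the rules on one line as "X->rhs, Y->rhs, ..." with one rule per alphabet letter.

A->BCB, B->ACB, C->BDC, D->CCB

  step 3 ⇒ step 4: BCBBDCACBACBCCBBDCBCBBDCACBBCBBDCACBBDCBDCACBACBCCBBDCBCBBDCACBBDCBDCACBACBCCBBDC ⇒ ACB·BDC·ACB·ACB·CCB·BDC·BCB·BDC·ACB·BCB·BDC·ACB·BDC·BDC·ACB·ACB·CCB·BDC·ACB·BDC·ACB·ACB·CCB·BDC·BCB·BDC·ACB·ACB·BDC·ACB·ACB·CCB·BDC·BCB·BDC·ACB·ACB·CCB·BDC·ACB·CCB·BDC·BCB·BDC·ACB·BCB·BDC·ACB·BDC·BDC·ACB·ACB·CCB·BDC·ACB·BDC·ACB·ACB·CCB·BDC·BCB·BDC·ACB·ACB·CCB·BDC·ACB·CCB·BDC·BCB·BDC·ACB·BCB·BDC·ACB·BDC·BDC·ACB·ACB·CCB·BDC
    A ↦ BCB
    B ↦ ACB
    C ↦ BDC
    D ↦ CCB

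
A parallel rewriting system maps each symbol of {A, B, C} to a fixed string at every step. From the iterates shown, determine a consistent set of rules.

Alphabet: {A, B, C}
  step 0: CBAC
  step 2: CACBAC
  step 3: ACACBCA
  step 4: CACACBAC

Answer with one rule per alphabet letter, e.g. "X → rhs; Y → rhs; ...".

  step 3 ⇒ step 4: ACACBCA ⇒ C·A·C·A·CB·A·C
    A ↦ C
    B ↦ CB
    C ↦ A

A->C, B->CB, C->A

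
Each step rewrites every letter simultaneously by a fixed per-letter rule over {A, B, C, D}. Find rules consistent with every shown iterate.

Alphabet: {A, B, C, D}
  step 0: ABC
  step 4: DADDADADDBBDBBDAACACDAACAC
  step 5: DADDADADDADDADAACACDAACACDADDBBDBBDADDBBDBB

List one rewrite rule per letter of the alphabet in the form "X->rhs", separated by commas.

  step 4 ⇒ step 5: DADDADADDBBDBBDAACACDAACAC ⇒ DA·D·DA·DA·D·DA·D·DA·DA·AC·AC·DA·AC·AC·DA·D·D·BB·D·BB·DA·D·D·BB·D·BB
    A ↦ D
    B ↦ AC
    C ↦ BB
    D ↦ DA

A->D, B->AC, C->BB, D->DA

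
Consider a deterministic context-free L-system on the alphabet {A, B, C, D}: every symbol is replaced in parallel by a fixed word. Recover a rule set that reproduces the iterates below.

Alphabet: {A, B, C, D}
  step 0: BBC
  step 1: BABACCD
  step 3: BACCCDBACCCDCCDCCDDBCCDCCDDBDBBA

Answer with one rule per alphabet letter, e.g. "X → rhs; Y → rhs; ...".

  step 0 ⇒ step 1: BBC ⇒ BA·BA·CCD
    B ↦ BA
    C ↦ CCD
    A ↦ C  (constrained at step 1)
    D ↦ DB  (constrained at step 1)

A->C, B->BA, C->CCD, D->DB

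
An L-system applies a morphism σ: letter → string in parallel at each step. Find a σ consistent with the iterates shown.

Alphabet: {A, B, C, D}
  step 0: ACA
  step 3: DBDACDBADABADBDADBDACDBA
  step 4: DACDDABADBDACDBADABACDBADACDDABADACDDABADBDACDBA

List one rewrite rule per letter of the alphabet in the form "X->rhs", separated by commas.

A->BA, B->CD, C->DB, D->DA

  step 3 ⇒ step 4: DBDACDBADABADBDADBDACDBA ⇒ DA·CD·DA·BA·DB·DA·CD·BA·DA·BA·CD·BA·DA·CD·DA·BA·DA·CD·DA·BA·DB·DA·CD·BA
    A ↦ BA
    B ↦ CD
    C ↦ DB
    D ↦ DA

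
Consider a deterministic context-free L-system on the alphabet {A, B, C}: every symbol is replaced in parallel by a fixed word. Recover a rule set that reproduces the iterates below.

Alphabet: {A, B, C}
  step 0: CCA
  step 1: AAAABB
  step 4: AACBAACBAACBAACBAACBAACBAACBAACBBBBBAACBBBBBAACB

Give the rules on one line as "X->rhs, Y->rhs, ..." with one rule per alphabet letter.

A->BB, B->CB, C->AA

  step 0 ⇒ step 1: CCA ⇒ AA·AA·BB
    A ↦ BB
    C ↦ AA
    B ↦ CB  (constrained at step 1)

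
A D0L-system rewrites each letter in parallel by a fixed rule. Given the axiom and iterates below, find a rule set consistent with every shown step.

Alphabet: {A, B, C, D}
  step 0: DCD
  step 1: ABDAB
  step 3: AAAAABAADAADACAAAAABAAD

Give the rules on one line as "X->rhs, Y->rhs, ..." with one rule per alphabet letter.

  step 0 ⇒ step 1: DCD ⇒ AB·D·AB
    C ↦ D
    D ↦ AB
    A ↦ AA  (constrained at step 1)
    B ↦ DAC  (constrained at step 1)

A->AA, B->DAC, C->D, D->AB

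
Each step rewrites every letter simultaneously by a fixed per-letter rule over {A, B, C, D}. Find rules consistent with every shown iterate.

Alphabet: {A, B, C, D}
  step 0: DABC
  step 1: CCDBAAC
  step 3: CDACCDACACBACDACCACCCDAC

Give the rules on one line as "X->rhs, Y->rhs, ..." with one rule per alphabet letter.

  step 0 ⇒ step 1: DABC ⇒ C·CD·BA·AC
    A ↦ CD
    B ↦ BA
    C ↦ AC
    D ↦ C

A->CD, B->BA, C->AC, D->C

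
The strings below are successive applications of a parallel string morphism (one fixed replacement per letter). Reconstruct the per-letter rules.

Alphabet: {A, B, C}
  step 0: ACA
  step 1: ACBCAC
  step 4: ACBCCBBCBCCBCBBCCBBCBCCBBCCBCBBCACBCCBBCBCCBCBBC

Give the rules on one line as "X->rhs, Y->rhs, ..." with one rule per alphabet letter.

A->AC, B->CB, C->BC

  step 0 ⇒ step 1: ACA ⇒ AC·BC·AC
    A ↦ AC
    C ↦ BC
    B ↦ CB  (constrained at step 1)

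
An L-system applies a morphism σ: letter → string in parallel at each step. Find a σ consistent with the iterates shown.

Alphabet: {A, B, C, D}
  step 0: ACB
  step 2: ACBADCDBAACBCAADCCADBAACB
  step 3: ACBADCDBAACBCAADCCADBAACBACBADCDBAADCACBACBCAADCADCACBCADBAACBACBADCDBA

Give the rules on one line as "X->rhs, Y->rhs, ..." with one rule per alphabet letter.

  step 2 ⇒ step 3: ACBADCDBAACBCAADCCADBAACB ⇒ ACB·ADC·DBA·ACB·CA·ADC·CA·DBA·ACB·ACB·ADC·DBA·ADC·ACB·ACB·CA·ADC·ADC·ACB·CA·DBA·ACB·ACB·ADC·DBA
    A ↦ ACB
    B ↦ DBA
    C ↦ ADC
    D ↦ CA

A->ACB, B->DBA, C->ADC, D->CA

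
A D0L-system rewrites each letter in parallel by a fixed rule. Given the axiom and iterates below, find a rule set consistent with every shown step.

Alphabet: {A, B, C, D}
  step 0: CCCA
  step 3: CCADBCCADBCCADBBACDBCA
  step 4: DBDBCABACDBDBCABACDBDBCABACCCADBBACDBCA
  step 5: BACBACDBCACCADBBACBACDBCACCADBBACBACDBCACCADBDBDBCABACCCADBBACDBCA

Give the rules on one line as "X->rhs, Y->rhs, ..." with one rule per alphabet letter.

A->CA, B->C, C->DB, D->BA

  step 4 ⇒ step 5: DBDBCABACDBDBCABACDBDBCABACCCADBBACDBCA ⇒ BA·C·BA·C·DB·CA·C·CA·DB·BA·C·BA·C·DB·CA·C·CA·DB·BA·C·BA·C·DB·CA·C·CA·DB·DB·DB·CA·BA·C·C·CA·DB·BA·C·DB·CA
    A ↦ CA
    B ↦ C
    C ↦ DB
    D ↦ BA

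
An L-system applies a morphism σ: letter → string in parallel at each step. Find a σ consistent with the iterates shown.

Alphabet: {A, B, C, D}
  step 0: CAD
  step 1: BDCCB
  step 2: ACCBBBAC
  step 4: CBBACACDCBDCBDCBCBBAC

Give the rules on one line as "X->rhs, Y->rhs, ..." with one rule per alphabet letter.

A->DC, B->AC, C->B, D->CB

  step 1 ⇒ step 2: BDCCB ⇒ AC·CB·B·B·AC
    B ↦ AC
    C ↦ B
    D ↦ CB
  step 0 ⇒ step 1: CAD ⇒ B·DC·CB
    A ↦ DC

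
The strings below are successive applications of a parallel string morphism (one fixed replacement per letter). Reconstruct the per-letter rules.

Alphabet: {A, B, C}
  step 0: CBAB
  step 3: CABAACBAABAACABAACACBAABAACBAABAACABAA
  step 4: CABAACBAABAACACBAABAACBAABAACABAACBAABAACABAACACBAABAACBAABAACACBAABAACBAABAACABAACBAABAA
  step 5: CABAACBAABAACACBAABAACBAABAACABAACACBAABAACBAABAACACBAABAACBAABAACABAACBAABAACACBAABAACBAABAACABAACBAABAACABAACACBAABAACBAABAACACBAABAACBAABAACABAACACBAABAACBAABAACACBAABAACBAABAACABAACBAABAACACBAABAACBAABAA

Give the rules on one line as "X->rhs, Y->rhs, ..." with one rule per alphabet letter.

A->BAA, B->C, C->CA

  step 4 ⇒ step 5: CABAACBAABAACACBAABAACBAABAACABAACBAABAACABAACACBAABAACBAABAACACBAABAACBAABAACABAACBAABAA ⇒ CA·BAA·C·BAA·BAA·CA·C·BAA·BAA·C·BAA·BAA·CA·BAA·CA·C·BAA·BAA·C·BAA·BAA·CA·C·BAA·BAA·C·BAA·BAA·CA·BAA·C·BAA·BAA·CA·C·BAA·BAA·C·BAA·BAA·CA·BAA·C·BAA·BAA·CA·BAA·CA·C·BAA·BAA·C·BAA·BAA·CA·C·BAA·BAA·C·BAA·BAA·CA·BAA·CA·C·BAA·BAA·C·BAA·BAA·CA·C·BAA·BAA·C·BAA·BAA·CA·BAA·C·BAA·BAA·CA·C·BAA·BAA·C·BAA·BAA
    A ↦ BAA
    B ↦ C
    C ↦ CA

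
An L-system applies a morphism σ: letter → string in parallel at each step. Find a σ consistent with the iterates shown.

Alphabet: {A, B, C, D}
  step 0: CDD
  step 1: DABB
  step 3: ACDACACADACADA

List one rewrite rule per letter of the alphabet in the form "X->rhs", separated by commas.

  step 0 ⇒ step 1: CDD ⇒ DA·B·B
    C ↦ DA
    D ↦ B
    A ↦ CA  (constrained at step 1)
    B ↦ AC  (constrained at step 1)

A->CA, B->AC, C->DA, D->B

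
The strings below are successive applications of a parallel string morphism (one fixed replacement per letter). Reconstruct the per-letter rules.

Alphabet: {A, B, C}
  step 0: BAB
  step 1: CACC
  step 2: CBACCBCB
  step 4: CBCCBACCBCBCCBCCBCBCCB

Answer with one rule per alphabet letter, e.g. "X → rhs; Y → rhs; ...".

A->AC, B->C, C->CB

  step 1 ⇒ step 2: CACC ⇒ CB·AC·CB·CB
    A ↦ AC
    C ↦ CB
  step 0 ⇒ step 1: BAB ⇒ C·AC·C
    B ↦ C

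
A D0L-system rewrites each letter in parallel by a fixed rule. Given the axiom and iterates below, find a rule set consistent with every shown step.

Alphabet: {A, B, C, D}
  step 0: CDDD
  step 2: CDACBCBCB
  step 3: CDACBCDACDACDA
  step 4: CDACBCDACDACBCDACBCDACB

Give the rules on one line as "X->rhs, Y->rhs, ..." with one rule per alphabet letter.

  step 3 ⇒ step 4: CDACBCDACDACDA ⇒ CD·A·CB·CD·A·CD·A·CB·CD·A·CB·CD·A·CB
    A ↦ CB
    B ↦ A
    C ↦ CD
    D ↦ A

A->CB, B->A, C->CD, D->A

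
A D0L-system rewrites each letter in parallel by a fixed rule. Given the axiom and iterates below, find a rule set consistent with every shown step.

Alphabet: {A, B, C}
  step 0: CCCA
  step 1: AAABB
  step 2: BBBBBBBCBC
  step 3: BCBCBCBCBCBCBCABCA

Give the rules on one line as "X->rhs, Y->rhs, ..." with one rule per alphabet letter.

A->BB, B->BC, C->A

  step 2 ⇒ step 3: BBBBBBBCBC ⇒ BC·BC·BC·BC·BC·BC·BC·A·BC·A
    B ↦ BC
    C ↦ A
  step 0 ⇒ step 1: CCCA ⇒ A·A·A·BB
    A ↦ BB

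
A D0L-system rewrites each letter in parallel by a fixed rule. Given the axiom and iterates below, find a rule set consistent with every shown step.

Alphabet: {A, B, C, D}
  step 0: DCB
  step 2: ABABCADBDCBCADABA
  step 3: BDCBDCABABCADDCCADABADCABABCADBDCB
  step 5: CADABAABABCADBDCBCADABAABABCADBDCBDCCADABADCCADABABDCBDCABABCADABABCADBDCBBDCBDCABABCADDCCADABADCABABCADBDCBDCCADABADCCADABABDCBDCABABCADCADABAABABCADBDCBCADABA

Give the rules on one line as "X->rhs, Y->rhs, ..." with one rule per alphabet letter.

  step 2 ⇒ step 3: ABABCADBDCBCADABA ⇒ B·DC·B·DC·ABA·B·CAD·DC·CAD·ABA·DC·ABA·B·CAD·B·DC·B
    A ↦ B
    B ↦ DC
    C ↦ ABA
    D ↦ CAD

A->B, B->DC, C->ABA, D->CAD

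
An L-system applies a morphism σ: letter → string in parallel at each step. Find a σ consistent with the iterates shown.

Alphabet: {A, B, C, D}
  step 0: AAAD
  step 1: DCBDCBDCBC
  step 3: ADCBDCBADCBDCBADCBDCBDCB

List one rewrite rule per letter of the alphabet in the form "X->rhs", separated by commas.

A->DCB, B->A, C->A, D->C

  step 0 ⇒ step 1: AAAD ⇒ DCB·DCB·DCB·C
    A ↦ DCB
    D ↦ C
    B ↦ A  (constrained at step 1)
    C ↦ A  (constrained at step 1)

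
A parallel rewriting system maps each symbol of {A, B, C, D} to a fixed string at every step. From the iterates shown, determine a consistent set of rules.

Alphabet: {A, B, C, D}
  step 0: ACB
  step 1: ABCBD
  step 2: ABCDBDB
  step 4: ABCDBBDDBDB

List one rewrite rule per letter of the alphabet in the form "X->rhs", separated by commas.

  step 1 ⇒ step 2: ABCBD ⇒ ABC·D·B·D·B
    A ↦ ABC
    B ↦ D
    C ↦ B
    D ↦ B

A->ABC, B->D, C->B, D->B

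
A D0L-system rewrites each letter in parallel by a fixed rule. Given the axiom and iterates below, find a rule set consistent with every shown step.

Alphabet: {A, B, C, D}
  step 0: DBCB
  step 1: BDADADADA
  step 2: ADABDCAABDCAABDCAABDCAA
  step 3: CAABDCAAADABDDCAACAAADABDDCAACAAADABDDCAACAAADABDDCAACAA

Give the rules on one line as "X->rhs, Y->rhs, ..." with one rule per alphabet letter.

  step 2 ⇒ step 3: ADABDCAABDCAABDCAABDCAA ⇒ CAA·BD·CAA·ADA·BD·D·CAA·CAA·ADA·BD·D·CAA·CAA·ADA·BD·D·CAA·CAA·ADA·BD·D·CAA·CAA
    A ↦ CAA
    B ↦ ADA
    C ↦ D
    D ↦ BD

A->CAA, B->ADA, C->D, D->BD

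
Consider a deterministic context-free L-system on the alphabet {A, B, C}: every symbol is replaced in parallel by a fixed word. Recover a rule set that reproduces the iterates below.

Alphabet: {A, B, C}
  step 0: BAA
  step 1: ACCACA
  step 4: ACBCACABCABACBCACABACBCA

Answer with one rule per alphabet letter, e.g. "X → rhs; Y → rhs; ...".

  step 0 ⇒ step 1: BAA ⇒ AC·CA·CA
    A ↦ CA
    B ↦ AC
    C ↦ B  (constrained at step 1)

A->CA, B->AC, C->B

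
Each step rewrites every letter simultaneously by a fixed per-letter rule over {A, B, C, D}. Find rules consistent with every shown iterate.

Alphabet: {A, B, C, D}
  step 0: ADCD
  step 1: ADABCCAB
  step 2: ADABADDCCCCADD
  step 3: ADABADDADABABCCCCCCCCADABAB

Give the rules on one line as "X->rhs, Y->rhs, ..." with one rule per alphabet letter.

A->AD, B->D, C->CC, D->AB

  step 2 ⇒ step 3: ADABADDCCCCADD ⇒ AD·AB·AD·D·AD·AB·AB·CC·CC·CC·CC·AD·AB·AB
    A ↦ AD
    B ↦ D
    C ↦ CC
    D ↦ AB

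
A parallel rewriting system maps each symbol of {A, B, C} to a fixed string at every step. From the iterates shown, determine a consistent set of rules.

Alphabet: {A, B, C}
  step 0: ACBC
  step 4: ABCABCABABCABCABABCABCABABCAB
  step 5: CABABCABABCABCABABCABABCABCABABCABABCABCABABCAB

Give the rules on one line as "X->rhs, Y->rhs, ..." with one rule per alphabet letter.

A->C, B->AB, C->AB

  step 4 ⇒ step 5: ABCABCABABCABCABABCABCABABCAB ⇒ C·AB·AB·C·AB·AB·C·AB·C·AB·AB·C·AB·AB·C·AB·C·AB·AB·C·AB·AB·C·AB·C·AB·AB·C·AB
    A ↦ C
    B ↦ AB
    C ↦ AB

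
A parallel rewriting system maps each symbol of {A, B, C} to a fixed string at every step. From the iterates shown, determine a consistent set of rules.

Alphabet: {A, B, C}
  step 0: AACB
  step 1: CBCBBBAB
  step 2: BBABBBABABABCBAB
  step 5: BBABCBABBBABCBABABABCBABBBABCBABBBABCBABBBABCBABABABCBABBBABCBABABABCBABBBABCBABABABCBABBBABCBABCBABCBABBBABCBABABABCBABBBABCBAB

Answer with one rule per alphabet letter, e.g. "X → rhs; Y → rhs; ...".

  step 1 ⇒ step 2: CBCBBBAB ⇒ BB·AB·BB·AB·AB·AB·CB·AB
    A ↦ CB
    B ↦ AB
    C ↦ BB

A->CB, B->AB, C->BB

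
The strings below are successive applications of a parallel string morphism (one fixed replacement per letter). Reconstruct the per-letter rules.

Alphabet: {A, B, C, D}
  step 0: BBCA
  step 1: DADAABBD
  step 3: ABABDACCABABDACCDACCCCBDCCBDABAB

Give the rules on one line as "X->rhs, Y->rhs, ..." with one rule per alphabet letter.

A->BD, B->DA, C->AB, D->CC

  step 0 ⇒ step 1: BBCA ⇒ DA·DA·AB·BD
    A ↦ BD
    B ↦ DA
    C ↦ AB
    D ↦ CC  (constrained at step 1)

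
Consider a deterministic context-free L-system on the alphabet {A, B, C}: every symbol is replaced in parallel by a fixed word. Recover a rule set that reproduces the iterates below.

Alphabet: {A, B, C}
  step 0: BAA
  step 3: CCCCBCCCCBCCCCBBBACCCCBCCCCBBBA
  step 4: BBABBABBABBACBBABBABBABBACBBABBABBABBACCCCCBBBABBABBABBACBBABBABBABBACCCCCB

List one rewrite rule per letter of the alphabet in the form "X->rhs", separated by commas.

A->CCB, B->C, C->BBA

  step 3 ⇒ step 4: CCCCBCCCCBCCCCBBBACCCCBCCCCBBBA ⇒ BBA·BBA·BBA·BBA·C·BBA·BBA·BBA·BBA·C·BBA·BBA·BBA·BBA·C·C·C·CCB·BBA·BBA·BBA·BBA·C·BBA·BBA·BBA·BBA·C·C·C·CCB
    A ↦ CCB
    B ↦ C
    C ↦ BBA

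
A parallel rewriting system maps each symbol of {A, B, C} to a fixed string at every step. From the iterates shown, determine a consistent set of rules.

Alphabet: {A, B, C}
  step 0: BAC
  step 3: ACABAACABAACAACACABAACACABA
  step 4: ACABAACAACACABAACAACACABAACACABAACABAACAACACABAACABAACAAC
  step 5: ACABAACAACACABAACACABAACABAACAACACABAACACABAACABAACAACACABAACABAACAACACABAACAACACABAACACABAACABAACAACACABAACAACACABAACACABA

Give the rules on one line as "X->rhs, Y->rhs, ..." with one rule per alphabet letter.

A->AC, B->A, C->ABA

  step 4 ⇒ step 5: ACABAACAACACABAACAACACABAACACABAACABAACAACACABAACABAACAAC ⇒ AC·ABA·AC·A·AC·AC·ABA·AC·AC·ABA·AC·ABA·AC·A·AC·AC·ABA·AC·AC·ABA·AC·ABA·AC·A·AC·AC·ABA·AC·ABA·AC·A·AC·AC·ABA·AC·A·AC·AC·ABA·AC·AC·ABA·AC·ABA·AC·A·AC·AC·ABA·AC·A·AC·AC·ABA·AC·AC·ABA
    A ↦ AC
    B ↦ A
    C ↦ ABA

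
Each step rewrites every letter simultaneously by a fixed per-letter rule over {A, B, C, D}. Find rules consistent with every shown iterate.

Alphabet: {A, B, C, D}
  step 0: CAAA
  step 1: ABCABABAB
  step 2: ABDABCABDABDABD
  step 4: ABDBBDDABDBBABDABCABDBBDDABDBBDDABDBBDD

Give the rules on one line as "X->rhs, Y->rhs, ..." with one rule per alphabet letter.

  step 1 ⇒ step 2: ABCABABAB ⇒ AB·D·ABC·AB·D·AB·D·AB·D
    A ↦ AB
    B ↦ D
    C ↦ ABC
    D ↦ BB  (constrained at step 2)

A->AB, B->D, C->ABC, D->BB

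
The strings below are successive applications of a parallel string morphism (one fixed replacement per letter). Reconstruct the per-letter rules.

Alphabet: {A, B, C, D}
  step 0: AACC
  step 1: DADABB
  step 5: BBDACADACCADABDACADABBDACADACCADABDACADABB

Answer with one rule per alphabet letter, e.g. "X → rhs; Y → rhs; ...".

  step 0 ⇒ step 1: AACC ⇒ DA·DA·B·B
    A ↦ DA
    C ↦ B
    B ↦ C  (constrained at step 1)
    D ↦ CA  (constrained at step 1)

A->DA, B->C, C->B, D->CA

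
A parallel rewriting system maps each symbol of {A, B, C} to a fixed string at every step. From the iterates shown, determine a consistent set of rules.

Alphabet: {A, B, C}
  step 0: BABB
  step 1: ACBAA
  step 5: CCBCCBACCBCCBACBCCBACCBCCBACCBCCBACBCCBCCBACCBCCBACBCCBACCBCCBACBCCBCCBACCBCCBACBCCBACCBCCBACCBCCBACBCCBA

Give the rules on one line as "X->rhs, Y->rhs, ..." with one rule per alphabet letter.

A->CB, B->A, C->CCB

  step 0 ⇒ step 1: BABB ⇒ A·CB·A·A
    A ↦ CB
    B ↦ A
    C ↦ CCB  (constrained at step 1)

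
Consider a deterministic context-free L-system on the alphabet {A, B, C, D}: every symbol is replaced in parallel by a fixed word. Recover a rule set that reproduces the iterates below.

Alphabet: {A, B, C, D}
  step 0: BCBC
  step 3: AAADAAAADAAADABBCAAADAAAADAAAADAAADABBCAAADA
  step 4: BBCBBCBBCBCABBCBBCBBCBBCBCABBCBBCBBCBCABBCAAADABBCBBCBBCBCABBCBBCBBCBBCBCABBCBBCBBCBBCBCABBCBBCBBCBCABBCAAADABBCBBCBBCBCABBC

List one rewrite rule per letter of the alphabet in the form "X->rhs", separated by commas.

A->BBC, B->A, C->ADA, D->BCA

  step 3 ⇒ step 4: AAADAAAADAAADABBCAAADAAAADAAAADAAADABBCAAADA ⇒ BBC·BBC·BBC·BCA·BBC·BBC·BBC·BBC·BCA·BBC·BBC·BBC·BCA·BBC·A·A·ADA·BBC·BBC·BBC·BCA·BBC·BBC·BBC·BBC·BCA·BBC·BBC·BBC·BBC·BCA·BBC·BBC·BBC·BCA·BBC·A·A·ADA·BBC·BBC·BBC·BCA·BBC
    A ↦ BBC
    B ↦ A
    C ↦ ADA
    D ↦ BCA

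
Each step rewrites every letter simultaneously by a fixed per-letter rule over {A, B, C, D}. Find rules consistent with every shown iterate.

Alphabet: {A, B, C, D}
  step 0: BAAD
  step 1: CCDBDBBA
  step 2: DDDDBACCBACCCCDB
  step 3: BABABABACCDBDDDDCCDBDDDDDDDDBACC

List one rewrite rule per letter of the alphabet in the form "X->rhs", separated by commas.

  step 2 ⇒ step 3: DDDDBACCBACCCCDB ⇒ BA·BA·BA·BA·CC·DB·DD·DD·CC·DB·DD·DD·DD·DD·BA·CC
    A ↦ DB
    B ↦ CC
    C ↦ DD
    D ↦ BA

A->DB, B->CC, C->DD, D->BA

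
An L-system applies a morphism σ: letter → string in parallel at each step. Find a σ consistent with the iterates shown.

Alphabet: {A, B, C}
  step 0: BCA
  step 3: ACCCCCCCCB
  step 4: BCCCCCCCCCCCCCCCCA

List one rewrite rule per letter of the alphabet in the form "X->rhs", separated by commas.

A->B, B->A, C->CC

  step 3 ⇒ step 4: ACCCCCCCCB ⇒ B·CC·CC·CC·CC·CC·CC·CC·CC·A
    A ↦ B
    B ↦ A
    C ↦ CC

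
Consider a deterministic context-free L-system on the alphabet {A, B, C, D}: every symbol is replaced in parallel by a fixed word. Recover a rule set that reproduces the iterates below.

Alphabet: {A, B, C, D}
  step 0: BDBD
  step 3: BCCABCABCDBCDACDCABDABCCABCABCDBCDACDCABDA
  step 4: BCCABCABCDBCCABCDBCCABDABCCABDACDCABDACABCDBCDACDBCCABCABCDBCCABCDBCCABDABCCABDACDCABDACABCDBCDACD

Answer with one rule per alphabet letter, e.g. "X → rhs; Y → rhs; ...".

  step 3 ⇒ step 4: BCCABCABCDBCDACDCABDABCCABCABCDBCDACDCABDA ⇒ BC·CAB·CAB·CD·BC·CAB·CD·BC·CAB·DA·BC·CAB·DA·CD·CAB·DA·CAB·CD·BC·DA·CD·BC·CAB·CAB·CD·BC·CAB·CD·BC·CAB·DA·BC·CAB·DA·CD·CAB·DA·CAB·CD·BC·DA·CD
    A ↦ CD
    B ↦ BC
    C ↦ CAB
    D ↦ DA

A->CD, B->BC, C->CAB, D->DA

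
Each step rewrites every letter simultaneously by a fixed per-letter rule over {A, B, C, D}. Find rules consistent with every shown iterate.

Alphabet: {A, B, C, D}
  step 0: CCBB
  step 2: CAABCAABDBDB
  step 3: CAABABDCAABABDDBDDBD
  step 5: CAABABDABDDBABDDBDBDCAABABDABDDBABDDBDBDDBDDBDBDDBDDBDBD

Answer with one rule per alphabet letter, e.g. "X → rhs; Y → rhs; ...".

A->AB, B->D, C->CA, D->DB

  step 2 ⇒ step 3: CAABCAABDBDB ⇒ CA·AB·AB·D·CA·AB·AB·D·DB·D·DB·D
    A ↦ AB
    B ↦ D
    C ↦ CA
    D ↦ DB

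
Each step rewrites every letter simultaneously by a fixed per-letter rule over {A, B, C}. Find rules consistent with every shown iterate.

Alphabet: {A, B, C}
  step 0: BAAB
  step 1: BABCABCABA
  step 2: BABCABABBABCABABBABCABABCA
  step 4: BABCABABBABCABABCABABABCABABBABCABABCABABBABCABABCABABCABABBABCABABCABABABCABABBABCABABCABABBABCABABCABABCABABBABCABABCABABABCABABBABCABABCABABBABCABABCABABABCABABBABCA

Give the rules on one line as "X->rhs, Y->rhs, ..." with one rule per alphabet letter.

A->BCA, B->BA, C->BBA

  step 1 ⇒ step 2: BABCABCABA ⇒ BA·BCA·BA·BBA·BCA·BA·BBA·BCA·BA·BCA
    A ↦ BCA
    B ↦ BA
    C ↦ BBA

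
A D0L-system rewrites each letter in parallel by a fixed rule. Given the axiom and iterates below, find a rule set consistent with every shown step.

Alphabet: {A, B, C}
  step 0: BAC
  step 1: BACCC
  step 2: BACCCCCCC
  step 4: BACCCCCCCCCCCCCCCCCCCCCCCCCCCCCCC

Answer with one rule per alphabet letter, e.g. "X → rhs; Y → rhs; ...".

  step 1 ⇒ step 2: BACCC ⇒ BA·C·CC·CC·CC
    A ↦ C
    B ↦ BA
    C ↦ CC

A->C, B->BA, C->CC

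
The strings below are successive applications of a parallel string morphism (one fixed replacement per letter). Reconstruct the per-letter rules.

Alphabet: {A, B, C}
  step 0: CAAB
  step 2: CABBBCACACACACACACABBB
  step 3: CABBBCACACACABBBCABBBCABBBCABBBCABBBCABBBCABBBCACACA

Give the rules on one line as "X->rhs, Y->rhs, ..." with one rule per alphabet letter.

  step 2 ⇒ step 3: CABBBCACACACACACACABBB ⇒ CA·BBB·CA·CA·CA·CA·BBB·CA·BBB·CA·BBB·CA·BBB·CA·BBB·CA·BBB·CA·BBB·CA·CA·CA
    A ↦ BBB
    B ↦ CA
    C ↦ CA

A->BBB, B->CA, C->CA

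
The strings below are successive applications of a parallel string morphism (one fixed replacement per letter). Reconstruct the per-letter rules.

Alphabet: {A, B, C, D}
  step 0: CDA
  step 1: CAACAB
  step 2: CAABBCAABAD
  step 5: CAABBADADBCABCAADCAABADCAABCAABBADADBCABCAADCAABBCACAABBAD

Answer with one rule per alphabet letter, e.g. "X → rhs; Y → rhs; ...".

  step 1 ⇒ step 2: CAACAB ⇒ CAA·B·B·CAA·B·AD
    A ↦ B
    B ↦ AD
    C ↦ CAA
  step 0 ⇒ step 1: CDA ⇒ CAA·CA·B
    D ↦ CA

A->B, B->AD, C->CAA, D->CA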